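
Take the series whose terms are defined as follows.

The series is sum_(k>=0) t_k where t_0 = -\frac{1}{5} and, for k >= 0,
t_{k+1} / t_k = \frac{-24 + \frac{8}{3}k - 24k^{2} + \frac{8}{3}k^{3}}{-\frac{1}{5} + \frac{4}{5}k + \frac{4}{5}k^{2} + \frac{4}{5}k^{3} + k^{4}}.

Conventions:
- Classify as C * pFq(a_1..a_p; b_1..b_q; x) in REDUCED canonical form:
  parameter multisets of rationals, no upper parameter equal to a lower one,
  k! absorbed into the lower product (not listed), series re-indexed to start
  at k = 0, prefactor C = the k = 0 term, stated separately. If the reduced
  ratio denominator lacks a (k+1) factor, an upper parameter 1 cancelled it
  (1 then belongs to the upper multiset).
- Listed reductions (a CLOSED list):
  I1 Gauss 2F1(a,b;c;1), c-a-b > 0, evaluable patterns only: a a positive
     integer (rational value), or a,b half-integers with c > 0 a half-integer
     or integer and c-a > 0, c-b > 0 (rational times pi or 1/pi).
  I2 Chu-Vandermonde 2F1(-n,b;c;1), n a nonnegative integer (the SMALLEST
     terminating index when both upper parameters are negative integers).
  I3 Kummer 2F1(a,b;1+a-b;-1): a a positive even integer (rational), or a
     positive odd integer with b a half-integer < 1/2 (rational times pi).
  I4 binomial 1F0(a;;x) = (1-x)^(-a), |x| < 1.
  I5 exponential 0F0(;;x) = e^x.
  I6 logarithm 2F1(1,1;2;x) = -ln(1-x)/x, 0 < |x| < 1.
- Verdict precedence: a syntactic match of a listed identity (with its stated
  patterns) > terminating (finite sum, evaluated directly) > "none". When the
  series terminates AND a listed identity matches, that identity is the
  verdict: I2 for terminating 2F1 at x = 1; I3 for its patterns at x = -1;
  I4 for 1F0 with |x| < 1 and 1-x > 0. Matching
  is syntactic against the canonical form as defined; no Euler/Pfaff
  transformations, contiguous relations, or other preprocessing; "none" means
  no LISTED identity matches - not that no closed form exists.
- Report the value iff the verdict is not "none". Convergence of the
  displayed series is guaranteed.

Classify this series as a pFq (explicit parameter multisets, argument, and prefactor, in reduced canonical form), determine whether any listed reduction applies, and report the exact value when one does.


This is -\frac{1}{5} * 1F1(-9; -\frac{1}{5}; \frac{8}{3}) in reduced canonical form. Verdict: terminating - the sum ends at index 9 because -9 is a negative integer; exact evaluation follows. Value: -\frac{11197393448351}{6794980711155}.

The tell: x = \frac{8}{3} and cancel k^2 + 1 from the displayed ratio first; then prefactor -1/5.
Ratio: r(k) = \frac{8}{3} * (k-9) / [(k-\frac{1}{5}) (k+1)] - rational; roots negated = parameters, x = \frac{8}{3}, C = -\frac{1}{5}.


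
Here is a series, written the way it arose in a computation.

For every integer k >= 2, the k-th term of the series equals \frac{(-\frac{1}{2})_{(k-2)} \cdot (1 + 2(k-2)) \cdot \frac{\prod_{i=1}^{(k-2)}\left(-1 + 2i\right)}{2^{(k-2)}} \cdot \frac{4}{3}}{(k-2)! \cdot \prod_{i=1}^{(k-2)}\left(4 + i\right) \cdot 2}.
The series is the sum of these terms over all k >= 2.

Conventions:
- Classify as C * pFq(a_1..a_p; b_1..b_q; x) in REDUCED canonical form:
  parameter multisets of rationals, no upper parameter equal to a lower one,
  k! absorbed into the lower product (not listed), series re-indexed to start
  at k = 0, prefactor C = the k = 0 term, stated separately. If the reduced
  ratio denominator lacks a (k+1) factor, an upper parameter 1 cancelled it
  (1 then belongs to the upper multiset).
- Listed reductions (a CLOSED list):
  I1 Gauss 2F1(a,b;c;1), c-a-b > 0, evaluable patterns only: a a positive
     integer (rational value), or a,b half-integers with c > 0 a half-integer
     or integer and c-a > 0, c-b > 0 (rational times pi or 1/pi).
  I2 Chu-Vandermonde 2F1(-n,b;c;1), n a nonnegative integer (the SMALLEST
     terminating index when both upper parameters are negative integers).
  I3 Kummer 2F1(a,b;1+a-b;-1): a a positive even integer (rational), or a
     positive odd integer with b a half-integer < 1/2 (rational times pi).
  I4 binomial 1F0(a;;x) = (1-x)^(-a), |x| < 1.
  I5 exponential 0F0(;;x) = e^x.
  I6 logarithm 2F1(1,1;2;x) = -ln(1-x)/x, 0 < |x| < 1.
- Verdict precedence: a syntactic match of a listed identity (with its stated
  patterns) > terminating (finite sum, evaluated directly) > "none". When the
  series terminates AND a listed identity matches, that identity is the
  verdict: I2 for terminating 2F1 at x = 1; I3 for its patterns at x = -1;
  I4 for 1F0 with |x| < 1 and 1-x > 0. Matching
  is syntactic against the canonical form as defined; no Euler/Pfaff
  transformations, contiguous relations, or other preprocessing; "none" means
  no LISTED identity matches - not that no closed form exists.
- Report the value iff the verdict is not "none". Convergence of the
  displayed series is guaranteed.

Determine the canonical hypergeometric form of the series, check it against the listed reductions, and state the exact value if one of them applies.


At argument 1: a 2F1 with upper {-\frac{1}{2}, \frac{3}{2}}, lower {5}, scaled by C = \frac{2}{3}. Verdict: this is Gauss's theorem I1 (half-integer case) (x = 1; upper {-\frac{1}{2}, \frac{3}{2}} half-integers, c = 5 in the evaluable pattern). Hence: \frac{8192}{4725} / \pi.

Key step: with t_0 = \frac{2}{3}, the lower running product (C = 2/3, x = 1) is a rising factorial.
Consecutive-term ratio: r(k) = 1 * (k-\frac{1}{2}) (k+\frac{3}{2}) / [(k+5) (k+1)] - rational; roots negated = parameters, x = 1, C = \frac{2}{3}.


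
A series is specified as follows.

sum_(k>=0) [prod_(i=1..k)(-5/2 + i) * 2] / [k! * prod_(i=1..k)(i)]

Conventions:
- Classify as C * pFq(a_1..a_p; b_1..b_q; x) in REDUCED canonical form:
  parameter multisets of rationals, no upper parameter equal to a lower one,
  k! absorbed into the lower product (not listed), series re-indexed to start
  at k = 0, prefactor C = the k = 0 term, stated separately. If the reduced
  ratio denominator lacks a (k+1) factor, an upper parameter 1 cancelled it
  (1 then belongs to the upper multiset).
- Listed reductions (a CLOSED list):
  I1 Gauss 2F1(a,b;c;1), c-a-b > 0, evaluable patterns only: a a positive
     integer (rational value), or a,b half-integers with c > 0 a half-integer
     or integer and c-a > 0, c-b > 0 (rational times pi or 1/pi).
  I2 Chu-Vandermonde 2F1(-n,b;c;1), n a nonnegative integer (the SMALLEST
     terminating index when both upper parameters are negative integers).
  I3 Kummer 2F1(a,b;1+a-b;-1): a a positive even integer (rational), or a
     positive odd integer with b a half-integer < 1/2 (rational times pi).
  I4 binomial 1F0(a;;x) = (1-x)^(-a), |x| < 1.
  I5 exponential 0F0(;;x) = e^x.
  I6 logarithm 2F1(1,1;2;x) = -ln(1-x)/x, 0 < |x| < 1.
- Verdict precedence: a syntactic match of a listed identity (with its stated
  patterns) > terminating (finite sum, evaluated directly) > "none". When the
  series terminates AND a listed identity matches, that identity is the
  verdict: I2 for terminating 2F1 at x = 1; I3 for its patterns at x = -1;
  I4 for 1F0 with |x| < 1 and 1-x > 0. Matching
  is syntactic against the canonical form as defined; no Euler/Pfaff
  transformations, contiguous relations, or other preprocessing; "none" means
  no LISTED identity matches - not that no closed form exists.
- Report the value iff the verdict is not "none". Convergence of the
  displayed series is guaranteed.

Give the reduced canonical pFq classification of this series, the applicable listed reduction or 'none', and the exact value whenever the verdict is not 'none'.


Prefactor 2, argument 1: 1F1 with upper {-3/2} over lower {1}. Verdict: none. Every listed pattern misses the 1F1 form at 1, upper {-3/2}.

The tell: t_0 being 2, the denominator's factorial ratio (prefactor 2) is a lower Pochhammer.
Term ratio: r(k) = 1 * (k-3/2) / [(k+1) (k+1)] ; factor over Q: parameters, x = 1, and C = 2.


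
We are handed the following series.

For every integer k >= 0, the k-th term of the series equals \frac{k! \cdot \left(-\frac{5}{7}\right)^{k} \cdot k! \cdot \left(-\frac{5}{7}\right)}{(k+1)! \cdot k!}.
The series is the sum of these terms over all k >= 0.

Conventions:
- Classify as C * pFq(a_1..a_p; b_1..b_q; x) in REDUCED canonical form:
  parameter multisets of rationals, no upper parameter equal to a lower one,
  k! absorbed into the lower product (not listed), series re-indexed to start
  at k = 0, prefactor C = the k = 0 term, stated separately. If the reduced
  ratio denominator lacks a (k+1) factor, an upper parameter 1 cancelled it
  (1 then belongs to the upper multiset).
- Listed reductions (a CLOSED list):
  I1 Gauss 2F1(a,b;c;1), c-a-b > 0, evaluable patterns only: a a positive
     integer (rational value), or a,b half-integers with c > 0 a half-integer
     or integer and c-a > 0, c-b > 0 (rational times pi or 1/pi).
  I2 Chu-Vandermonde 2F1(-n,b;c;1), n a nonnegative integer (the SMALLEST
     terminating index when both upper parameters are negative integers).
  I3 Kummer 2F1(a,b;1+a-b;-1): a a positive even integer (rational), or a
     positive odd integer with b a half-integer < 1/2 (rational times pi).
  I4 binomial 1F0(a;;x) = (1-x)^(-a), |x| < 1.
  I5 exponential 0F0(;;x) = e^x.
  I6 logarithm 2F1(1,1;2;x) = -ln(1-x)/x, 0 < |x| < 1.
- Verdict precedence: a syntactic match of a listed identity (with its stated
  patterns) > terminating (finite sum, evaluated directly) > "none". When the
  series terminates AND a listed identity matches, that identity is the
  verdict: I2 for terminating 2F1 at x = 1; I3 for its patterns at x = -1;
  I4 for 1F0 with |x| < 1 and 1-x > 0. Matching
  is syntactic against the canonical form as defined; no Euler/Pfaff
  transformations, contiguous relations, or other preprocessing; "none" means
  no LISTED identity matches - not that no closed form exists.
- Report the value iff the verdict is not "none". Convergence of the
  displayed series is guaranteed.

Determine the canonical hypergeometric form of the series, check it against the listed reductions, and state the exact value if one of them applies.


x = -\frac{5}{7} here; the reduced form reads 2F1, upper {1, 1}, lower {2}, C = -\frac{5}{7}. Verdict at x = -\frac{5}{7}: the logarithmic series (I6) matches (the logarithm: parameters (1,1;2), x = -\frac{5}{7}). Exact value: \left(-1\right) \cdot \ln\left(\frac{12}{7}\right).

The tell: t_0 being -\frac{5}{7}, the factorial ratio (C = -5/7) (k+a-1)!/(a-1)! is a rising factorial (a)_k.
Adjacent-term ratio: r(k) = -\frac{5}{7} * (k+1) (k+1) / [(k+2) (k+1)] - rational in k. x = -\frac{5}{7}; t_0 = -\frac{5}{7}; negate the roots.


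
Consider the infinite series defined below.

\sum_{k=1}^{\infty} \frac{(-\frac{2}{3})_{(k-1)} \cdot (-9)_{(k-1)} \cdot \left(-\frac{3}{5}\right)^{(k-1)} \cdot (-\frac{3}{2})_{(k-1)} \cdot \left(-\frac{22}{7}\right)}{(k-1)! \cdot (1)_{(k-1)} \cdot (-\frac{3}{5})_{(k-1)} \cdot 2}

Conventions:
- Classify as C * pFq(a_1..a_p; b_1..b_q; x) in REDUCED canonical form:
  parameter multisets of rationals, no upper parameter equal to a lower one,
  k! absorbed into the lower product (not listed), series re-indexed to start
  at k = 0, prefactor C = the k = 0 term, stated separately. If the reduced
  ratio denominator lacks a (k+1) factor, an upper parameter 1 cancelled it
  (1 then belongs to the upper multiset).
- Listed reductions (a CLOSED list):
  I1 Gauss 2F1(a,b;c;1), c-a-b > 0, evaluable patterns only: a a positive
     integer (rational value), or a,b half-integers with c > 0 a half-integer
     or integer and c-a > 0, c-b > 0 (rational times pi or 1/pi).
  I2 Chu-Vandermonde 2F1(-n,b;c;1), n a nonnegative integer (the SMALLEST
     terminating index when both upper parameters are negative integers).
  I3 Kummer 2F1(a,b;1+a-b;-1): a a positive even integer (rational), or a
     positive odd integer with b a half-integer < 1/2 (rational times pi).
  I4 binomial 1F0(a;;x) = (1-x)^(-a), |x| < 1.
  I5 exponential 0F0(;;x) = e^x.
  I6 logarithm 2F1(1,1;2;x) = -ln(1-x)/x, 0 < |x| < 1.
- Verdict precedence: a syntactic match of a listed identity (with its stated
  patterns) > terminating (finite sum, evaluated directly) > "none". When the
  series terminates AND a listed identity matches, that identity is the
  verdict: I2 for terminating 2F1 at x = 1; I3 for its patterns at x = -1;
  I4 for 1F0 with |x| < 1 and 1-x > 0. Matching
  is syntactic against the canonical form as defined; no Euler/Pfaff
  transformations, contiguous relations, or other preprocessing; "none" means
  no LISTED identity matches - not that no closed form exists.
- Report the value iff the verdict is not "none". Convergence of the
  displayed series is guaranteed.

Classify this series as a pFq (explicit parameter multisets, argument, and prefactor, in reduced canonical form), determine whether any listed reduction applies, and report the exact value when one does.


This is -\frac{11}{7} * 3F2(-9, -\frac{3}{2}, -\frac{2}{3}; -\frac{3}{5}, 1; -\frac{3}{5}) in reduced canonical form. Verdict: terminating at k = 9: the factor (-9)_k kills every later term; summing the 10 survivors is exact. Value: \frac{56448212383}{17529716736}.

The tell: x = -\frac{3}{5} and the denominator's factorial ratio (C = -11/7) is a lower Pochhammer.
Step ratio: r(k) = -\frac{3}{5} * (k-9) (k-\frac{3}{2}) (k-\frac{2}{3}) / [(k-\frac{3}{5}) (k+1) (k+1)] ; factor over Q: parameters, x = -\frac{3}{5}, and C = -\frac{11}{7}.


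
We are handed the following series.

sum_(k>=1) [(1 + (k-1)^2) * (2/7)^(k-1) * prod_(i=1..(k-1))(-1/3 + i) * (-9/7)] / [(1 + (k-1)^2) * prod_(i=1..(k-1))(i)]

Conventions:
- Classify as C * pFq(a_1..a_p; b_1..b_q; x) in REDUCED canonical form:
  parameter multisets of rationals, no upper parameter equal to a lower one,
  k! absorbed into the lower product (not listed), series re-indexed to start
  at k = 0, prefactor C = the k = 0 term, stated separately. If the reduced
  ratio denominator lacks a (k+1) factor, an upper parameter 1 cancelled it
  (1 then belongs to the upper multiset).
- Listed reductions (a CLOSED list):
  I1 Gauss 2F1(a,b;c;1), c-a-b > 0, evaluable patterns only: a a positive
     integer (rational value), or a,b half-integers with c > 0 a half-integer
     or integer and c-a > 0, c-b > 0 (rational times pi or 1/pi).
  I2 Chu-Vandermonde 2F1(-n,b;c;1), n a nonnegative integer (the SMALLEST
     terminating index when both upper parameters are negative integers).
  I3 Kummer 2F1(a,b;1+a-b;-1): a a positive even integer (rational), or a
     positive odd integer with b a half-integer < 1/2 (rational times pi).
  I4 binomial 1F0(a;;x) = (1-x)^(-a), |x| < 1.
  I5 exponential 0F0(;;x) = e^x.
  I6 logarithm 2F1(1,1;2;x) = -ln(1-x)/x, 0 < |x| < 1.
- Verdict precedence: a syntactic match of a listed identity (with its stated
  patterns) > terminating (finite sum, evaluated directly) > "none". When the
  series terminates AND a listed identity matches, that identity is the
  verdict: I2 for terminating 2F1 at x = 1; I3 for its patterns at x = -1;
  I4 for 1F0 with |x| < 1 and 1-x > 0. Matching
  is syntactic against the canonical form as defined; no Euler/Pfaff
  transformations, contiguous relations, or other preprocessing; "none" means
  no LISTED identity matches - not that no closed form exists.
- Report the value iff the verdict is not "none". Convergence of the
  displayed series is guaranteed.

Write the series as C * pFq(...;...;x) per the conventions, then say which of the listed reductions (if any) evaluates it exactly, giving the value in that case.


At argument 2/7: a 1F0 with upper {2/3}, lower {-}, scaled by C = -9/7. Verdict: binomial (I4) matches (the 1F0 binomial series: exponent -2/3, x = 2/7). Exact value: (-9/7) * (5/7)^(-2/3).

Structural cue: x = (2/7) and the product of the first k integers (C = -9/7, x = 2/7) is k!.
Consecutive-term ratio: r(k) = (2/7) * (k+2/3) / [(k+1)] - poly over poly, x = (2/7) from leading terms; C = -9/7 at k = 0.


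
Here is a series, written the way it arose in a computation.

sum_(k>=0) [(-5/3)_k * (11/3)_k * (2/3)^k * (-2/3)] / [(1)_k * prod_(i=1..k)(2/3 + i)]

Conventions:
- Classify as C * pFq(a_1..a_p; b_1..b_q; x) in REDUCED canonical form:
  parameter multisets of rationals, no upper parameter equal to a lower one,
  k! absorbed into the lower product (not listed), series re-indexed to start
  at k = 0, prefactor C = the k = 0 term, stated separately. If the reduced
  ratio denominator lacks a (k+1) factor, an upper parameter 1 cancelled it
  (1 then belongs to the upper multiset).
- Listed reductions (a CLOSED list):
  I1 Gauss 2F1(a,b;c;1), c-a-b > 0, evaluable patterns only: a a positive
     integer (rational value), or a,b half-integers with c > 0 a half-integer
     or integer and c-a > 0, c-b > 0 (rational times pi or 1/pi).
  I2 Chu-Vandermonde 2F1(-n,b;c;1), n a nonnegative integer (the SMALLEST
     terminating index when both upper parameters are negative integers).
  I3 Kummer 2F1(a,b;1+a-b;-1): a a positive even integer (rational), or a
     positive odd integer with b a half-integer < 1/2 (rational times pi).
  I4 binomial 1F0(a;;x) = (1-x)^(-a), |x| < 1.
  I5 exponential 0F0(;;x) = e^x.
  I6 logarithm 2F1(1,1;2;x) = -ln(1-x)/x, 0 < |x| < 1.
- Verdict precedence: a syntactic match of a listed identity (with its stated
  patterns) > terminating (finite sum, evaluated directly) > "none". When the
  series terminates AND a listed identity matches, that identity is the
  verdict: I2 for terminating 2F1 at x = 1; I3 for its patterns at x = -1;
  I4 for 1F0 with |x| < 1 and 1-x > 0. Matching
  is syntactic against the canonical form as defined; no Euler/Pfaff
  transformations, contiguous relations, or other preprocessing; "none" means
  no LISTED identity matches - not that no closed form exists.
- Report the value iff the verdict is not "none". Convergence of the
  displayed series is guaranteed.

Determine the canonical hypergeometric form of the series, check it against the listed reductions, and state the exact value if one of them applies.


Key step: from the first term -2/3: (1)_k (C = -2/3, x = 2/3) is k! itself.
Ratio: r(k) = (2/3) * (k-5/3) (k+11/3) / [(k+5/3) (k+1)] - rational in k. x = (2/3); t_0 = -2/3; negate the roots.

This is -2/3 * 2F1(-5/3, 11/3; 5/3; 2/3) in reduced canonical form. Verdict: none. Every listed pattern misses the 2F1 form at 2/3, upper {-5/3, 11/3}.


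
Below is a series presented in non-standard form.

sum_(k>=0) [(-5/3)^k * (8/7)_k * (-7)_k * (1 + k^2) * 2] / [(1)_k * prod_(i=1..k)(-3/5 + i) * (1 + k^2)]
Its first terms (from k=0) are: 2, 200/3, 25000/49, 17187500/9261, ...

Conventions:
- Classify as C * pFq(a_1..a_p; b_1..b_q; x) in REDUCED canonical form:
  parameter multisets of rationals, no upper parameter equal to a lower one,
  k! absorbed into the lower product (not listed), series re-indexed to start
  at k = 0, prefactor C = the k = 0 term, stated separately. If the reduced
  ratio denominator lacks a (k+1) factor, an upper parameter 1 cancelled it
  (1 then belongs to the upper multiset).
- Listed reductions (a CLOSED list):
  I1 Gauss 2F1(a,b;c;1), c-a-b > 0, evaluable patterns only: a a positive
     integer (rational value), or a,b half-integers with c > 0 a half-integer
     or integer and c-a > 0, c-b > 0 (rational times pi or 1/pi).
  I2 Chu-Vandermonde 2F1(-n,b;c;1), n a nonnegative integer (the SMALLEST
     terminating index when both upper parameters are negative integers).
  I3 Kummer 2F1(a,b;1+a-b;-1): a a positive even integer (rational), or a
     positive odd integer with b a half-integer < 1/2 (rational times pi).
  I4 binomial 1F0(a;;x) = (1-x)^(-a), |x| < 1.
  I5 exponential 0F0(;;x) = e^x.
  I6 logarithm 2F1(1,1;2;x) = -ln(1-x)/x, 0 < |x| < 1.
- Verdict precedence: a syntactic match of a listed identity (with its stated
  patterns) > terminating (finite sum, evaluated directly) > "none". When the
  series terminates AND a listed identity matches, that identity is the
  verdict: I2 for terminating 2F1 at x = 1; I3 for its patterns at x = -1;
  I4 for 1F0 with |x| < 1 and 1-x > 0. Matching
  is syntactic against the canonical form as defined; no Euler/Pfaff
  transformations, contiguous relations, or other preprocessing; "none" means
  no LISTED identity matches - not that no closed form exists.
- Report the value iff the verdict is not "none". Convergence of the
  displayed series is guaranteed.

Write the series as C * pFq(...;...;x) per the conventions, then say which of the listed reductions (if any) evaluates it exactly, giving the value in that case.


Prefactor 2, argument -5/3: 2F1 with upper {-7, 8/7} over lower {2/5}. Verdict: terminating - the sum ends at index 7 because -7 is a negative integer; exact evaluation follows. Value: 18174659036435023/1285977218274.

The tell: with t_0 = 2, striking the common factor k^2 + 1 reduces the term (prefactor 2).
Ratio: r(k) = (-5/3) * (k-7) (k+8/7) / [(k+2/5) (k+1)] - rational in k. x = (-5/3); t_0 = 2; negate the roots.


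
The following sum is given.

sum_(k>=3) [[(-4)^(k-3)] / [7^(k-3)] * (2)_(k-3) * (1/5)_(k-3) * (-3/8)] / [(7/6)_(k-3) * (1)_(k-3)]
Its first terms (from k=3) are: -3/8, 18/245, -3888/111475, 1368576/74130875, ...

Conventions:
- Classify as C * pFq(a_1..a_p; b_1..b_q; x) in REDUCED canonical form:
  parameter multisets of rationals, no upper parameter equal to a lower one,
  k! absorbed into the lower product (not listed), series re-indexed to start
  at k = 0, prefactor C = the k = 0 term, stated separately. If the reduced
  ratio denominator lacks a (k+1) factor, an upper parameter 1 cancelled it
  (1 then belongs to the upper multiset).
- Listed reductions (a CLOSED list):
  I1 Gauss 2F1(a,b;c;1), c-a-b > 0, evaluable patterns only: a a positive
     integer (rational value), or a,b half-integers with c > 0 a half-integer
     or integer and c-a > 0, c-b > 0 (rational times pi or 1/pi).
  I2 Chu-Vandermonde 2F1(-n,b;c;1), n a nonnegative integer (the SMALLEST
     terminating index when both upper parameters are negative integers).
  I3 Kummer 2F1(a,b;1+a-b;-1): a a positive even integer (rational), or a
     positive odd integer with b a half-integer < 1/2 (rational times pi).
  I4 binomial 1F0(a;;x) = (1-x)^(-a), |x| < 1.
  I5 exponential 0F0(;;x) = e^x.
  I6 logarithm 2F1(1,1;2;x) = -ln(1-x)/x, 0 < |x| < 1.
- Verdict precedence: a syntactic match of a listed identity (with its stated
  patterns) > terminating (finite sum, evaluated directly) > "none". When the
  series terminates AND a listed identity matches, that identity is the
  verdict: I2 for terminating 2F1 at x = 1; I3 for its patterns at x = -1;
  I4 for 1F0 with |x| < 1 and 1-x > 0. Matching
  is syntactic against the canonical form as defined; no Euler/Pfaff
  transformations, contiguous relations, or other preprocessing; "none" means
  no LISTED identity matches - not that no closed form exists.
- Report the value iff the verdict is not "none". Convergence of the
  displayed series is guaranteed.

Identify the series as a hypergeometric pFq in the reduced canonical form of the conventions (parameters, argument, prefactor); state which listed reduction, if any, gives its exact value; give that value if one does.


Structural cue: with t_0 = -3/8, (1)_k (prefactor -3/8) is k! itself.
Consecutive-term ratio: r(k) = (-4/7) * (k+1/5) (k+2) / [(k+7/6) (k+1)] - poly over poly, x = (-4/7) from leading terms; C = -3/8 at k = 0.

This is -3/8 * 2F1(1/5, 2; 7/6; -4/7) in reduced canonical form. Verdict: none (x = -4/7): each listed identity misses the multisets {1/5, 2} ; {7/6}.


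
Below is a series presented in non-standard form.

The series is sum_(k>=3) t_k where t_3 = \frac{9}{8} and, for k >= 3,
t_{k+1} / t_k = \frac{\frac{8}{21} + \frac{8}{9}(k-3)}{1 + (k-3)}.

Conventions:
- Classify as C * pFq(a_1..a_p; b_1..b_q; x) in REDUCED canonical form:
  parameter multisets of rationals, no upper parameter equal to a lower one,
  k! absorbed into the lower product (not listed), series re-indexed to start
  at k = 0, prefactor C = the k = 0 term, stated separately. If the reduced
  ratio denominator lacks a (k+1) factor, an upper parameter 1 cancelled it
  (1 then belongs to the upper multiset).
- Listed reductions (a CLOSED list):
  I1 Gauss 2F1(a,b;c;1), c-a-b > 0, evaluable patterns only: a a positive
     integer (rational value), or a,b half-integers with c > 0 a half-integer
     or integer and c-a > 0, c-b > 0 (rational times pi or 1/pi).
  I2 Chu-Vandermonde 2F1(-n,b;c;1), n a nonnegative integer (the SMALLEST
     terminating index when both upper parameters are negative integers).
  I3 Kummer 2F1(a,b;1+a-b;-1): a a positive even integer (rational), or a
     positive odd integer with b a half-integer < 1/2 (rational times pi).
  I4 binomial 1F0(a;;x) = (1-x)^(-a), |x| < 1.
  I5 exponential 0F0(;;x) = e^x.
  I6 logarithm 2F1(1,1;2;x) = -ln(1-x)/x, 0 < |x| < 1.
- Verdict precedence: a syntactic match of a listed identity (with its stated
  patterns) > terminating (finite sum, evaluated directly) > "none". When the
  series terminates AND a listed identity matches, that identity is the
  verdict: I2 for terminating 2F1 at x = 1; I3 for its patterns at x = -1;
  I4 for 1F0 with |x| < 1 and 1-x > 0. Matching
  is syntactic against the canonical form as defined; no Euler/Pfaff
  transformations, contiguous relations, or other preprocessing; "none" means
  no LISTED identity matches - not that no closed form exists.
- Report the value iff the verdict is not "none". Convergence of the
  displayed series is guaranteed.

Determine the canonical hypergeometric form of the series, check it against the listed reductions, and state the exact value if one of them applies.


Reduced: x = \frac{8}{9}, 1F0, upper = {\frac{3}{7}}, lower = {-}, C = \frac{9}{8}. Verdict (x = \frac{8}{9}): the I4 binomial reduction applies (the 1F0 binomial series: exponent -3/7, x = \frac{8}{9}). Sum: \frac{9}{8} \cdot \left(\frac{1}{9}\right)^{-\frac{3}{7}}.

Structural cue: x = \frac{8}{9} and factor the ratio over Q (prefactor 9/8): negated roots = parameters.
Ratio: r(k) = \frac{8}{9} * (k+\frac{3}{7}) / [(k+1)] ; factor over Q: parameters, x = \frac{8}{9}, and C = \frac{9}{8}.


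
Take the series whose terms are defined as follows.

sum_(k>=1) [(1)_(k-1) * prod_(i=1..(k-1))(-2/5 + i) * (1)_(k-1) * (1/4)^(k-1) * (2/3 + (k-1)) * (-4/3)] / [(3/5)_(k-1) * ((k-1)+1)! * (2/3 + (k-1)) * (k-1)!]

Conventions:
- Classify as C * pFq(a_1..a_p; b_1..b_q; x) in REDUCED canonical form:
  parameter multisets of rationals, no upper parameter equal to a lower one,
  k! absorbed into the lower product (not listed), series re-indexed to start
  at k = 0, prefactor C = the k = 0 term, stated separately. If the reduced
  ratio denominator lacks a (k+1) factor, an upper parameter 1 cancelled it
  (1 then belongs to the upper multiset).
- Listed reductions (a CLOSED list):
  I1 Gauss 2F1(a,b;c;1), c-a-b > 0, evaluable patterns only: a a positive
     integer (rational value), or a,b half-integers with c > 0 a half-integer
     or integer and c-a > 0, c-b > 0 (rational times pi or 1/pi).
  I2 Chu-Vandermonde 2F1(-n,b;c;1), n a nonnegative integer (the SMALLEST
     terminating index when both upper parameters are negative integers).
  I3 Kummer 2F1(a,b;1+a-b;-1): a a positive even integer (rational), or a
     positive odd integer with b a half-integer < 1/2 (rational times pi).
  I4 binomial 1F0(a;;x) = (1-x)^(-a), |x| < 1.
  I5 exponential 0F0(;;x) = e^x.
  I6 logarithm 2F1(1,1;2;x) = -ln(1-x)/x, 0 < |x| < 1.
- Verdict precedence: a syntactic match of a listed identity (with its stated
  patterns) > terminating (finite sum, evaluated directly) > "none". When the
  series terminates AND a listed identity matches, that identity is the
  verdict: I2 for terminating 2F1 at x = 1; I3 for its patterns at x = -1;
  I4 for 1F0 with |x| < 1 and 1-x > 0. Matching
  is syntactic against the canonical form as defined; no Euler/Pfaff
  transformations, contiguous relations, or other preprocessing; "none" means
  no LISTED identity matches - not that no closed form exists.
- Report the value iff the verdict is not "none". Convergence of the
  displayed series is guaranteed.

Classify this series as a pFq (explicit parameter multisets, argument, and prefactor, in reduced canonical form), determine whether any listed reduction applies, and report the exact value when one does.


With C = -4/3: the canonical form is 2F1(1, 1; 2; 1/4). Verdict: logarithm (I6) applies (the logarithm: parameters (1,1;2), x = 1/4). Sum: (16/3) * ln(3/4).

Key observation: t_0 being -4/3, the parameter 3/5 appears in both the upper and lower lists and cancels (alongside the other common factor).
Consecutive-term ratio: r(k) = (1/4) * (k+1) (k+1) / [(k+2) (k+1)] - rational in k, leading ratio (1/4); with t_0 = -4/3, classification follows.


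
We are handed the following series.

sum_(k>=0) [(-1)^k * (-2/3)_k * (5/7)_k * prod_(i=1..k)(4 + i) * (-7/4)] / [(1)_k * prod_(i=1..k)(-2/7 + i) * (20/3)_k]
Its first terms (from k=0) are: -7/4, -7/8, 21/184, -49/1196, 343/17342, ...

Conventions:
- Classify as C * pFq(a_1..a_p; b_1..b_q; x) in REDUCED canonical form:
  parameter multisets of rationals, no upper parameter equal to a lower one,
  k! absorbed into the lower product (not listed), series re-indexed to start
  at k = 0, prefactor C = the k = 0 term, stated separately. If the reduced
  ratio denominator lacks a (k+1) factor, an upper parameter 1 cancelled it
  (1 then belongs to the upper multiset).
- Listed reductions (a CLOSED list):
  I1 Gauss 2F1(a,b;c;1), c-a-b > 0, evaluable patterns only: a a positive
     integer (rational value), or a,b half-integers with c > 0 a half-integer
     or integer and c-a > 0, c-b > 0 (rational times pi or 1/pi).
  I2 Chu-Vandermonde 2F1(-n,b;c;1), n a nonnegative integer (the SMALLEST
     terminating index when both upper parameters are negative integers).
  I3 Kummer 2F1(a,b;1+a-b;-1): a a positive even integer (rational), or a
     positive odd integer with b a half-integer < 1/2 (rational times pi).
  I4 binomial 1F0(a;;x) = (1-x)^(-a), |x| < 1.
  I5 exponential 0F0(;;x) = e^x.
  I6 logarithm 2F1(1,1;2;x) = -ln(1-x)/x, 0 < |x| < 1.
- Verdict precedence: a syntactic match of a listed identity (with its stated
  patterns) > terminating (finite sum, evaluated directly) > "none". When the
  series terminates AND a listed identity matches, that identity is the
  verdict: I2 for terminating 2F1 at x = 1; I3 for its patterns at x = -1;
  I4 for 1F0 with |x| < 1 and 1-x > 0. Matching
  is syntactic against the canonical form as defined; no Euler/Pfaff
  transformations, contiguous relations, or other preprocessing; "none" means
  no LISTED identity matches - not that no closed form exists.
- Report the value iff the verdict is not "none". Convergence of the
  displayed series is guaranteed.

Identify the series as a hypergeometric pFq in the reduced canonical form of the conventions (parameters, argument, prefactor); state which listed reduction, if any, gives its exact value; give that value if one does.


Classification (C = -7/4): 2F1 with upper {-2/3, 5}, lower {20/3}, argument x = -1. Verdict: none - this 2F1 at x = -1 matches no listed pattern, and upper {-2/3, 5} holds no stopper.

The tell: t_0 = -7/4 here, and the lower running product (C = -7/4) is a rising factorial.
Ratio: r(k) = (-1) * (k-2/3) (k+5) / [(k+20/3) (k+1)] - poly over poly, x = (-1) from leading terms; C = -7/4 at k = 0.


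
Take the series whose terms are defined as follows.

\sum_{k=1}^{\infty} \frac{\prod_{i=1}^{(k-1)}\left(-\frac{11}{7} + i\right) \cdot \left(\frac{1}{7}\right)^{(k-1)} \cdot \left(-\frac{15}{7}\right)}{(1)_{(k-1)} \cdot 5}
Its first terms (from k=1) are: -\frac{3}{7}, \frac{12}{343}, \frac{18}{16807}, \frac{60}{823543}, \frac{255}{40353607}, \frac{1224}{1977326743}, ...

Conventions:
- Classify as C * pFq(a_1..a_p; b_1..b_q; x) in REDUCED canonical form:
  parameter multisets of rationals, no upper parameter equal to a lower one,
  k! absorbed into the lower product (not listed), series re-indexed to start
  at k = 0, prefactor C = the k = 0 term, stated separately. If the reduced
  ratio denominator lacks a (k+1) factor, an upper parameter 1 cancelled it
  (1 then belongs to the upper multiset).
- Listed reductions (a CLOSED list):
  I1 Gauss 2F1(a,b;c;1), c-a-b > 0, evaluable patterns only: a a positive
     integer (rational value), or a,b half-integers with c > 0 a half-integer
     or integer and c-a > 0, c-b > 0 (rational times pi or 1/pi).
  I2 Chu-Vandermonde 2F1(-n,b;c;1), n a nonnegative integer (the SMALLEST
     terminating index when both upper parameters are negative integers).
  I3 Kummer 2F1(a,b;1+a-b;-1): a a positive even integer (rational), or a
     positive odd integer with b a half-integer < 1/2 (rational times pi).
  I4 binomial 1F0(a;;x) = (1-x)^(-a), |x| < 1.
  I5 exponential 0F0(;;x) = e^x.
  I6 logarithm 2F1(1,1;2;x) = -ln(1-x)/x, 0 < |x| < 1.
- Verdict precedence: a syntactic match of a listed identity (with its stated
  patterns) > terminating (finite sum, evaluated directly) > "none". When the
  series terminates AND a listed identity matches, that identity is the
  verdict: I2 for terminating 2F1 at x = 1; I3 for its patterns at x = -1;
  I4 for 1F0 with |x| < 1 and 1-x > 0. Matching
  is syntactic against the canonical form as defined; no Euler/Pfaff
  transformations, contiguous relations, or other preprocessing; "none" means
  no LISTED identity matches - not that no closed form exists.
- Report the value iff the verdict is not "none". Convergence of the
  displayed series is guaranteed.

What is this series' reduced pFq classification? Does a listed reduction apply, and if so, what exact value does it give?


The tell: t_0 = -\frac{3}{7} here, and the constant factors (C = -3/7) combine into one prefactor.
Step ratio: r(k) = \frac{1}{7} * (k-\frac{4}{7}) / [(k+1)] ; factor over Q: parameters, x = \frac{1}{7}, and C = -\frac{3}{7}.

Prefactor -\frac{3}{7}, argument \frac{1}{7}: 1F0 with upper {-\frac{4}{7}} over lower {-}. Verdict (x = \frac{1}{7}): the I4 binomial reduction applies (the 1F0 binomial series: exponent 4/7, x = \frac{1}{7}). Exact value: \left(-\frac{3}{7}\right) \cdot \left(\frac{6}{7}\right)^{\frac{4}{7}}.


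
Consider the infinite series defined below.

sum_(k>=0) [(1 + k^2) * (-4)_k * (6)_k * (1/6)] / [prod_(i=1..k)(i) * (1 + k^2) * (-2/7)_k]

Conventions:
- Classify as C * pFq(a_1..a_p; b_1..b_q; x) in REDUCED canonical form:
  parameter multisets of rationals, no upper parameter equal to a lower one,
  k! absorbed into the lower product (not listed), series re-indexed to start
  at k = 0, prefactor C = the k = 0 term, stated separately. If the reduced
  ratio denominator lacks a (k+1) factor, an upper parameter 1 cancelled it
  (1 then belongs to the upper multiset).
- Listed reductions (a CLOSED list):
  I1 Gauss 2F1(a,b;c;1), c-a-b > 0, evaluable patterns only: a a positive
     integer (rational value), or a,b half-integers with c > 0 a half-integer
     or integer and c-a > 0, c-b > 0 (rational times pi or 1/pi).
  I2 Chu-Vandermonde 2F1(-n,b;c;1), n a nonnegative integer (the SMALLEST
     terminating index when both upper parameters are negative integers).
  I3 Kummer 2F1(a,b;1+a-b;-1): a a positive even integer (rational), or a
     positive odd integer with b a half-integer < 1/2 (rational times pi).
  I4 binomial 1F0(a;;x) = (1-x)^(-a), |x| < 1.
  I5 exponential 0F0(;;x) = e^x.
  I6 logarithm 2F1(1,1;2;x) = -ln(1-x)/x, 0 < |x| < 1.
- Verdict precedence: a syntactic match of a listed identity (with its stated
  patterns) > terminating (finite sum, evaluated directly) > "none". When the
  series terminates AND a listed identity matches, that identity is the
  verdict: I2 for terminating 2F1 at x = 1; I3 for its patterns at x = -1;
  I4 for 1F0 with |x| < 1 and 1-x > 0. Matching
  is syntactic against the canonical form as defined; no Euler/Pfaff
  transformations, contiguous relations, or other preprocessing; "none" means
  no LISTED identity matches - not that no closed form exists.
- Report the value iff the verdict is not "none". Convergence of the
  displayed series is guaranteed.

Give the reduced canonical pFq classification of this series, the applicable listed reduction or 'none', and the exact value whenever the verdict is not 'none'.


x = 1 here; the reduced form reads 2F1, upper {-4, 6}, lower {-2/7}, C = 1/6. Verdict (x = 1): Vandermonde's identity (I2) applies (terminating 2F1 at x = 1 with n = 4, b = 6, c = -2/7). Sum: -9361/114.

First insight: from the first term 1/6: k^2 + 1 divides numerator and denominator alike; prefactor 1/6 after cancelling.
Term ratio: r(k) = 1 * (k-4) (k+6) / [(k-2/7) (k+1)] - rational in k, leading ratio 1; with t_0 = 1/6, classification follows.


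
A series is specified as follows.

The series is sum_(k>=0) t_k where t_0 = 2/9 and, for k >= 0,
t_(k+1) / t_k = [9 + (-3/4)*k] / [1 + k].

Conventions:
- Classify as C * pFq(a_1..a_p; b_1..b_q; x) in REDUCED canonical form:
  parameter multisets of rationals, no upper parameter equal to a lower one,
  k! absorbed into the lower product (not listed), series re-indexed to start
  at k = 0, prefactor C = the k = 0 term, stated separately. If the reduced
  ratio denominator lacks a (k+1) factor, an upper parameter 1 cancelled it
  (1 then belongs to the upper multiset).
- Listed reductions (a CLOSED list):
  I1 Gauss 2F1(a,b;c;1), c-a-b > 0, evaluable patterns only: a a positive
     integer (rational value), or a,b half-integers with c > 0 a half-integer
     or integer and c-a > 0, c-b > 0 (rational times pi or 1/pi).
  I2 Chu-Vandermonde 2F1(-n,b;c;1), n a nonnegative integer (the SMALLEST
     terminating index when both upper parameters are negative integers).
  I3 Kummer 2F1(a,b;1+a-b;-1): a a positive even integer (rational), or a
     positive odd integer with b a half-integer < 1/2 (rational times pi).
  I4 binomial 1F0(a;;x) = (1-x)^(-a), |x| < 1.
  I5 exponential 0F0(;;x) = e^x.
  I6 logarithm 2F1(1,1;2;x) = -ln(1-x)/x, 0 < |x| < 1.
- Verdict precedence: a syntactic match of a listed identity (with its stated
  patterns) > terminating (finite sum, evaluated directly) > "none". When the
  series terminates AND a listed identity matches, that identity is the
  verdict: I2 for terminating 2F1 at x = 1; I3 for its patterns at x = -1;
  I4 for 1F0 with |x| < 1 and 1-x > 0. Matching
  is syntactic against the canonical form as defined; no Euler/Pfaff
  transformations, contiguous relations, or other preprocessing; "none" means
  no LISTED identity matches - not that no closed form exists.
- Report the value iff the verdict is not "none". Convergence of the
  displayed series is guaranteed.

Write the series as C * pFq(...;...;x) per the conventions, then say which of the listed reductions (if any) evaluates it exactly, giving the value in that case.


Canonical form: C = 2/9 times 1F0 with upper {-12}, lower {-}, x = -3/4. Verdict: this is binomial (I4) (the 1F0 binomial series: exponent 12, x = -3/4). Sum: 13841287201/75497472.

Structural cue: t_0 being 2/9, roots of the ratio polynomials (C = 2/9) are the negated parameters.
Consecutive-term ratio: r(k) = (-3/4) * (k-12) / [(k+1)] - rational in k. x = (-3/4); t_0 = 2/9; negate the roots.


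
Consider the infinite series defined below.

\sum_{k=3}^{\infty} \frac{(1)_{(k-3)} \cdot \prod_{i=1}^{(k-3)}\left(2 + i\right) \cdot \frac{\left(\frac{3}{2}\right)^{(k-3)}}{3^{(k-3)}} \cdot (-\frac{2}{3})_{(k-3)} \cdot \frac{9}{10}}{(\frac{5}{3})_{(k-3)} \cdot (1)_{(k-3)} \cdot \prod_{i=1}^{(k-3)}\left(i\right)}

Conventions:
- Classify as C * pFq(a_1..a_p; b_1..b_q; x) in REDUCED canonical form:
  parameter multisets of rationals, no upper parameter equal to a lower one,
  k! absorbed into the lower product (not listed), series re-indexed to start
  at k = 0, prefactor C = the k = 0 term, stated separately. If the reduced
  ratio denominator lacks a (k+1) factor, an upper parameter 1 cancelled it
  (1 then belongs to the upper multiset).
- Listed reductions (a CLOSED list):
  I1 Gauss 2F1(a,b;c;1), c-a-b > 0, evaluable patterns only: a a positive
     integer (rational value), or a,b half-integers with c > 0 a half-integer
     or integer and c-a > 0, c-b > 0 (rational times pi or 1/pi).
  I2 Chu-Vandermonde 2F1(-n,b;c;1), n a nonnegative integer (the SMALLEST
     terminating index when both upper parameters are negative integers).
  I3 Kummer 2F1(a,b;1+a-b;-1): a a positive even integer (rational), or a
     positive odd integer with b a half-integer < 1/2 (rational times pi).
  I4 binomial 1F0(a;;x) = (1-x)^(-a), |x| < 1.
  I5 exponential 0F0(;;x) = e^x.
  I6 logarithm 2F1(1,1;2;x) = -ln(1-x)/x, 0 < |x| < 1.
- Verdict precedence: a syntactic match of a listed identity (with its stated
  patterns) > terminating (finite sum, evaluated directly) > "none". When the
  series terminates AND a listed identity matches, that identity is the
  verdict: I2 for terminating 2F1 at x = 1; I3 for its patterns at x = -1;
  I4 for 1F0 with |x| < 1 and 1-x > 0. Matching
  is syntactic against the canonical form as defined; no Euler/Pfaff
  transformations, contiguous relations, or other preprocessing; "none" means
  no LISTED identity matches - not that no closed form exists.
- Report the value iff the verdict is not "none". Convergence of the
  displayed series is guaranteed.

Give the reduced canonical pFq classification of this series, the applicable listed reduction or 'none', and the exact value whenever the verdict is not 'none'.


x = \frac{1}{2} here; the reduced form reads 2F1, upper {-\frac{2}{3}, 3}, lower {\frac{5}{3}}, C = \frac{9}{10}. Verdict: none. A 2F1 with upper {-\frac{2}{3}, 3} fits none of I1-I6 at x = \frac{1}{2}; the sum runs forever.

Key observation: t_0 = \frac{9}{10} here, and the two k-th powers (C = 9/10) combine into one argument.
Consecutive-term ratio: r(k) = \frac{1}{2} * (k-\frac{2}{3}) (k+3) / [(k+\frac{5}{3}) (k+1)] - poly over poly, x = \frac{1}{2} from leading terms; C = \frac{9}{10} at k = 0.
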